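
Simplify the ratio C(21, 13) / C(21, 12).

9/13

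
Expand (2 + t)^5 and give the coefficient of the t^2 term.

The general term is C(5,j)·(2)^j·(t)^(5-j); the t^2 term has j = 3.
C(5,3) = 10.
Coefficient = C(5,3) · 2^3 = 10 · 8 = 80.

80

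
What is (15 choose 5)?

3003

C(15,5) = (15·14·13·12·11) / 5! = 360360 / 120 = 3003.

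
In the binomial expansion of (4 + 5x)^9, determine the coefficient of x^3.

The general term is C(9,j)·(4)^j·(5x)^(9-j); the x^3 term has j = 6.
C(9,6) = 84.
Coefficient = C(9,6) · 4^6 · 5^3 = 84 · 4096 · 125 = 43008000.

43008000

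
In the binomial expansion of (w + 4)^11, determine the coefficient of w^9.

880

The general term is C(11,j)·(w)^j·(4)^(11-j); the w^9 term has j = 9.
C(11,9) = 55.
Coefficient = C(11,9) · 4^2 = 55 · 16 = 880.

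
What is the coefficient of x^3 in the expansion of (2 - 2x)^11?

The general term is C(11,j)·(2)^j·(-2x)^(11-j); the x^3 term has j = 8.
C(11,8) = 165.
Coefficient = C(11,8) · 2^8 · (-2)^3 = 165 · 256 · (-8) = -337920.

-337920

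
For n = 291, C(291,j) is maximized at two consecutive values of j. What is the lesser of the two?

For odd n = 291, C(291,j) peaks at j = (n−1)/2 and (n+1)/2; the lesser is 145.

145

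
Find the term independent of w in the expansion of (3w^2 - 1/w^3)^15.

General term: C(15,j)·(3w^2)^j·(-1/w^3)^(15-j), with w-exponent 2j − 3(15−j) = 5j − 45.
Set 5j − 45 = 0: j = 9.
C(15,9) = 5005; 3^9 = 19683; (-1)^6 = 1.
Coefficient = 5005 · 19683 · 1 = 98513415.

98513415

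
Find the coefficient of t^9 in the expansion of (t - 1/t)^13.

78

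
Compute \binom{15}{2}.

105

C(15,2) = (15·14) / 2! = 210 / 2 = 105.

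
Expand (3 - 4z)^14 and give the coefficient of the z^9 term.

-127529385984

The general term is C(14,j)·(3)^j·(-4z)^(14-j); the z^9 term has j = 5.
C(14,5) = 2002.
Coefficient = C(14,5) · 3^5 · (-4)^9 = 2002 · 243 · (-262144) = -127529385984.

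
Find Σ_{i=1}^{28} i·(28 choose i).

3758096384

Differentiating (1+x)^28 and setting x=1: Σ i·C(28,i) = 28·2^27 = 3758096384.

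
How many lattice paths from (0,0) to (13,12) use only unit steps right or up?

5200300

Each path is a sequence of 25 steps with 13 rights: C(25,13) = 5200300.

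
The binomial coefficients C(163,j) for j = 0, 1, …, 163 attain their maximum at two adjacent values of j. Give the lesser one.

81

For odd n = 163, C(163,j) peaks at j = (n−1)/2 and (n+1)/2; the lesser is 81.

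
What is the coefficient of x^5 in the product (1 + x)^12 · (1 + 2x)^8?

Coefficient of x^5 = Σ_{j} C(12,j)·1^j·C(8,5-j)·2^(5-j) for j from 0 to 5.
= 1792 + 13440 + 29568 + 24640 + 7920 + 792 = 78152.

78152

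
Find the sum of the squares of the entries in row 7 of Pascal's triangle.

3432

By Vandermonde's identity, Σ C(7,k)² = C(14,7) = 3432.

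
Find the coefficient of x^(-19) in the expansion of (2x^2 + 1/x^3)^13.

General term: C(13,j)·(2x^2)^j·(1/x^3)^(13-j), with x-exponent 2j − 3(13−j) = 5j − 39.
Set 5j − 39 = -19: j = 4.
C(13,4) = 715; 2^4 = 16; 1^9 = 1.
Coefficient = 715 · 16 · 1 = 11440.

11440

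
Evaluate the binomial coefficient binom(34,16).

2203961430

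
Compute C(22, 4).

C(22,4) = (22·21·20·19) / 4! = 175560 / 24 = 7315.

7315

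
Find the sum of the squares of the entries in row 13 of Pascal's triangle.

By Vandermonde's identity, Σ C(13,i)² = C(26,13) = 10400600.

10400600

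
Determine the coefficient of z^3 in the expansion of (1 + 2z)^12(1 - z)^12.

Coefficient of z^3 = Σ_{j} C(12,j)·2^j·C(12,3-j)·(-1)^(3-j) for j from 0 to 3.
= (-220) + 1584 + (-3168) + 1760 = -44.

-44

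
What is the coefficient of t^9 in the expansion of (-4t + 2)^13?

-2998927360

The general term is C(13,j)·(-4t)^j·(2)^(13-j); the t^9 term has j = 9.
C(13,9) = 715.
Coefficient = C(13,9) · (-4)^9 · 2^4 = 715 · (-262144) · 16 = -2998927360.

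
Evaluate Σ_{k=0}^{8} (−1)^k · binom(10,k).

The partial alternating sum Σ_{k=0}^{8} (−1)^k C(10,k) = (−1)^8 C(9,8) = 9.

9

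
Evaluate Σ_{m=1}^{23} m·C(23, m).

Since m·C(23,m) = 23·C(22,m−1), the sum is 23·2^22 = 23·4194304 = 96468992.

96468992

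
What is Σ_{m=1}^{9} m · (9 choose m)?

Differentiating (1+x)^9 and setting x=1: Σ m·C(9,m) = 9·2^8 = 2304.

2304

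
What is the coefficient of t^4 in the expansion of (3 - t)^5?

The general term is C(5,j)·(3)^j·(-t)^(5-j); the t^4 term has j = 1.
C(5,1) = 5.
Coefficient = C(5,1) · 3^1 = 5 · 3 = 15.

15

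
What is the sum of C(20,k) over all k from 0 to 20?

Setting x = 1 in (1+x)^20 gives Σ C(20,k) = 2^20 = 1048576.

1048576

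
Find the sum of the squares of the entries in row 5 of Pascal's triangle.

252

Σ C(5,j)² is the coefficient of x^5 in (1+x)^5(1+x)^5 = (1+x)^10, i.e. C(10,5) = 252.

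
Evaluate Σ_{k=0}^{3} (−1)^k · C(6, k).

-10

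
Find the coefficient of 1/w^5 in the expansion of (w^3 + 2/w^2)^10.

15360

General term: C(10,j)·(w^3)^j·(2/w^2)^(10-j), with w-exponent 3j − 2(10−j) = 5j − 20.
Set 5j − 20 = -5: j = 3.
C(10,3) = 120; 1^3 = 1; 2^7 = 128.
Coefficient = 120 · 1 · 128 = 15360.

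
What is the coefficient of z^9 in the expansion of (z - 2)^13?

11440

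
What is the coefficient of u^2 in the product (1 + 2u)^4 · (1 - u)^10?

-11

Coefficient of u^2 = Σ_{j} C(4,j)·2^j·C(10,2-j)·(-1)^(2-j) for j from 0 to 2.
= 45 + (-80) + 24 = -11.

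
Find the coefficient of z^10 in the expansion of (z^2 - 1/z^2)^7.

-7

General term: C(7,j)·(z^2)^j·(-1/z^2)^(7-j), with z-exponent 2j − 2(7−j) = 4j − 14.
Set 4j − 14 = 10: j = 6.
C(7,6) = 7; 1^6 = 1; (-1)^1 = -1.
Coefficient = 7 · 1 · (-1) = -7.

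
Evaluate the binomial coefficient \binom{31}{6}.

736281

C(31,6) = (31·30·29·28·27·26) / 6! = 530122320 / 720 = 736281.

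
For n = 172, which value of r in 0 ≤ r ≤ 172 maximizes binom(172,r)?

86

C(172,r) is maximized at r = 172/2 = 86.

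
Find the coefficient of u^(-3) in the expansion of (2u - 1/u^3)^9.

General term: C(9,j)·(2u)^j·(-1/u^3)^(9-j), with u-exponent 1j − 3(9−j) = 4j − 27.
Set 4j − 27 = -3: j = 6.
C(9,6) = 84; 2^6 = 64; (-1)^3 = -1.
Coefficient = 84 · 64 · (-1) = -5376.

-5376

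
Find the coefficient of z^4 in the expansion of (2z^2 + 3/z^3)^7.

6048

General term: C(7,j)·(2z^2)^j·(3/z^3)^(7-j), with z-exponent 2j − 3(7−j) = 5j − 21.
Set 5j − 21 = 4: j = 5.
C(7,5) = 21; 2^5 = 32; 3^2 = 9.
Coefficient = 21 · 32 · 9 = 6048.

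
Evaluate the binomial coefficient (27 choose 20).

C(27,20) = C(27,7) by symmetry.
C(27,7) = (27·26·25·24·23·22·21) / 7! = 4475671200 / 5040 = 888030.

888030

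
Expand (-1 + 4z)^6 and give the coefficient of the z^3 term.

The general term is C(6,j)·(-1)^j·(4z)^(6-j); the z^3 term has j = 3.
C(6,3) = 20.
Coefficient = C(6,3) · (-1)^3 · 4^3 = 20 · (-1) · 64 = -1280.

-1280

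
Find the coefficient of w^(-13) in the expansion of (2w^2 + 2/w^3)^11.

675840

General term: C(11,j)·(2w^2)^j·(2/w^3)^(11-j), with w-exponent 2j − 3(11−j) = 5j − 33.
Set 5j − 33 = -13: j = 4.
C(11,4) = 330; 2^4 = 16; 2^7 = 128.
Coefficient = 330 · 16 · 128 = 675840.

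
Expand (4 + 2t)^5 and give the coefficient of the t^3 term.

1280

The general term is C(5,j)·(4)^j·(2t)^(5-j); the t^3 term has j = 2.
C(5,2) = 10.
Coefficient = C(5,2) · 4^2 · 2^3 = 10 · 16 · 8 = 1280.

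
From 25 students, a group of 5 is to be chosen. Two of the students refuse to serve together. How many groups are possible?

All 5-subsets: C(25,5) = 53130. Those containing both fixed elements: C(23,3) = 1771.
53130 − 1771 = 51359.

51359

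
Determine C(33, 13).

573166440

C(33,13) = (33·32·31·30·29·28·27·26·25·24·23·22·21) / 13! = 3569119343741952000 / 6227020800 = 573166440.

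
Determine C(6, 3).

C(6,3) = (6·5·4) / 3! = 120 / 6 = 20.

20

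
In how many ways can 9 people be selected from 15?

5005

This is C(15,9) = 5005.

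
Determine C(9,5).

126

C(9,5) = C(9,4) by symmetry.
C(9,4) = (9·8·7·6) / 4! = 3024 / 24 = 126.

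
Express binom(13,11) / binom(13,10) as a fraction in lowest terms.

C(n,k+1)/C(n,k) = (n−k)/(k+1) = (13−10)/(10+1) = 3/11.

3/11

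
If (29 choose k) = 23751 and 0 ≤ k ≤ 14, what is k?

C(29,k) increases on 0 ≤ k ≤ 14. C(29,3) = 3654 and C(29,4) = 23751, so k = 4.

4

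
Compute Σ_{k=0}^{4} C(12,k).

794

1 + 12 + 66 + 220 + 495 = 794.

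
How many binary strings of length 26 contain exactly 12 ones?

Choose the 12 positions: C(26,12) = 9657700.

9657700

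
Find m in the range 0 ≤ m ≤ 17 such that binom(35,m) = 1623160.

6

C(35,m) increases on 0 ≤ m ≤ 17. C(35,5) = 324632 and C(35,6) = 1623160, so m = 6.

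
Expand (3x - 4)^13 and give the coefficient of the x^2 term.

-2944401408

The general term is C(13,j)·(3x)^j·(-4)^(13-j); the x^2 term has j = 2.
C(13,2) = 78.
Coefficient = C(13,2) · 3^2 · (-4)^11 = 78 · 9 · (-4194304) = -2944401408.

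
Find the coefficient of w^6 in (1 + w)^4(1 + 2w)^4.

248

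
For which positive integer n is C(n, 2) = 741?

39

n(n−1)/2 = 741 ⇒ n(n−1) = 1482. Since 39·38 = 1482, n = 39.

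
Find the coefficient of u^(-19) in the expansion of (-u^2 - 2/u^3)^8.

General term: C(8,j)·(-u^2)^j·(-2/u^3)^(8-j), with u-exponent 2j − 3(8−j) = 5j − 24.
Set 5j − 24 = -19: j = 1.
C(8,1) = 8; (-1)^1 = -1; (-2)^7 = -128.
Coefficient = 8 · (-1) · (-128) = 1024.

1024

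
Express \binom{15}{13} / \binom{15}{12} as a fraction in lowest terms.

C(n,k+1)/C(n,k) = (n−k)/(k+1) = (15−12)/(12+1) = 3/13.

3/13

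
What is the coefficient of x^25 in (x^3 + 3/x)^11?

495

General term: C(11,j)·(x^3)^j·(3/x)^(11-j), with x-exponent 3j − 1(11−j) = 4j − 11.
Set 4j − 11 = 25: j = 9.
C(11,9) = 55; 1^9 = 1; 3^2 = 9.
Coefficient = 55 · 1 · 9 = 495.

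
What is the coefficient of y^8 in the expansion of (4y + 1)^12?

The general term is C(12,j)·(4y)^j·(1)^(12-j); the y^8 term has j = 8.
C(12,8) = 495.
Coefficient = C(12,8) · 4^8 = 495 · 65536 = 32440320.

32440320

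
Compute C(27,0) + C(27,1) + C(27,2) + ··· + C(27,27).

Setting x = 1 in (1+x)^27 gives Σ C(27,j) = 2^27 = 134217728.

134217728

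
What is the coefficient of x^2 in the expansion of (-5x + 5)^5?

31250

The general term is C(5,j)·(-5x)^j·(5)^(5-j); the x^2 term has j = 2.
C(5,2) = 10.
Coefficient = C(5,2) · (-5)^2 · 5^3 = 10 · 25 · 125 = 31250.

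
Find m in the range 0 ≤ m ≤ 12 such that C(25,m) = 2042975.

C(25,m) increases on 0 ≤ m ≤ 12. C(25,8) = 1081575 and C(25,9) = 2042975, so m = 9.

9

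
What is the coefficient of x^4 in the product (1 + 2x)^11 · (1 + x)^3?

9922

Coefficient of x^4 = Σ_{j} C(11,j)·2^j·C(3,4-j)·1^(4-j) for j from 1 to 4.
= 22 + 660 + 3960 + 5280 = 9922.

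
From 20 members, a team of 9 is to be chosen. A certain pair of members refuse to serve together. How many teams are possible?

136136

All 9-subsets: C(20,9) = 167960. Those containing both fixed elements: C(18,7) = 31824.
167960 − 31824 = 136136.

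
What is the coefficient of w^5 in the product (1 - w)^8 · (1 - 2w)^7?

-18732

Coefficient of w^5 = Σ_{j} C(8,j)·(-1)^j·C(7,5-j)·(-2)^(5-j) for j from 0 to 5.
= (-672) + (-4480) + (-7840) + (-4704) + (-980) + (-56) = -18732.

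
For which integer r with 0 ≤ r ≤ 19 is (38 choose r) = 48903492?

8

C(38,r) increases on 0 ≤ r ≤ 19. C(38,7) = 12620256 and C(38,8) = 48903492, so r = 8.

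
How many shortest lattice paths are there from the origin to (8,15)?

490314

Each path is a sequence of 23 steps with 8 rights: C(23,8) = 490314.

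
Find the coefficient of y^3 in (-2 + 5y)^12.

-14080000

The general term is C(12,j)·(-2)^j·(5y)^(12-j); the y^3 term has j = 9.
C(12,9) = 220.
Coefficient = C(12,9) · (-2)^9 · 5^3 = 220 · (-512) · 125 = -14080000.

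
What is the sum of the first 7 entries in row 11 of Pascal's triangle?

1 + 11 + 55 + 165 + 330 + 462 + 462 = 1486.

1486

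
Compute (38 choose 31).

12620256

C(38,31) = C(38,7) by symmetry.
C(38,7) = (38·37·36·35·34·33·32) / 7! = 63606090240 / 5040 = 12620256.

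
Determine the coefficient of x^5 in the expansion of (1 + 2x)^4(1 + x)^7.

1925

Coefficient of x^5 = Σ_{j} C(4,j)·2^j·C(7,5-j)·1^(5-j) for j from 0 to 4.
= 21 + 280 + 840 + 672 + 112 = 1925.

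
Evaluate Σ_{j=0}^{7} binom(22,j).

1 + 22 + 231 + 1540 + 7315 + 26334 + 74613 + 170544 = 280600.

280600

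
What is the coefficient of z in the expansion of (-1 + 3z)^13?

39

The general term is C(13,j)·(-1)^j·(3z)^(13-j); the z^1 term has j = 12.
C(13,12) = 13.
Coefficient = C(13,12) · 3^1 = 13 · 3 = 39.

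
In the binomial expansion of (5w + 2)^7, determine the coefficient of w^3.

The general term is C(7,j)·(5w)^j·(2)^(7-j); the w^3 term has j = 3.
C(7,3) = 35.
Coefficient = C(7,3) · 5^3 · 2^4 = 35 · 125 · 16 = 70000.

70000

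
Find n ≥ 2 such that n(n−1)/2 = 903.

43

n(n−1)/2 = 903 ⇒ n(n−1) = 1806. Since 43·42 = 1806, n = 43.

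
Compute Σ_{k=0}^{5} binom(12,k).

1586

1 + 12 + 66 + 220 + 495 + 792 = 1586.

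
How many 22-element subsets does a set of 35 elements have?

1476337800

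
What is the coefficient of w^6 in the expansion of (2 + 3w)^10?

2449440

The general term is C(10,j)·(2)^j·(3w)^(10-j); the w^6 term has j = 4.
C(10,4) = 210.
Coefficient = C(10,4) · 2^4 · 3^6 = 210 · 16 · 729 = 2449440.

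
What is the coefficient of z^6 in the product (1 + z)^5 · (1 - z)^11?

Coefficient of z^6 = Σ_{j} C(5,j)·1^j·C(11,6-j)·(-1)^(6-j) for j from 0 to 5.
= 462 + (-2310) + 3300 + (-1650) + 275 + (-11) = 66.

66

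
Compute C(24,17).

346104

C(24,17) = C(24,7) by symmetry.
C(24,7) = (24·23·22·21·20·19·18) / 7! = 1744364160 / 5040 = 346104.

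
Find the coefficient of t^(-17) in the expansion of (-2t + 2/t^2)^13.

-2342912

General term: C(13,j)·(-2t)^j·(2/t^2)^(13-j), with t-exponent 1j − 2(13−j) = 3j − 26.
Set 3j − 26 = -17: j = 3.
C(13,3) = 286; (-2)^3 = -8; 2^10 = 1024.
Coefficient = 286 · (-8) · 1024 = -2342912.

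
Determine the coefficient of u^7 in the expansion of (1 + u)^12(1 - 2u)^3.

Coefficient of u^7 = Σ_{j} C(12,j)·1^j·C(3,7-j)·(-2)^(7-j) for j from 4 to 7.
= (-3960) + 9504 + (-5544) + 792 = 792.

792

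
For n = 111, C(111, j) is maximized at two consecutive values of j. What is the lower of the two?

55

For odd n = 111, C(111,j) peaks at j = (n−1)/2 and (n+1)/2; the lower is 55.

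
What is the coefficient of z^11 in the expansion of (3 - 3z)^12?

The general term is C(12,j)·(3)^j·(-3z)^(12-j); the z^11 term has j = 1.
C(12,1) = 12.
Coefficient = C(12,1) · 3^1 · (-3)^11 = 12 · 3 · (-177147) = -6377292.

-6377292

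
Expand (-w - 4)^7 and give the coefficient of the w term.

-28672

The general term is C(7,j)·(-w)^j·(-4)^(7-j); the w^1 term has j = 1.
C(7,1) = 7.
Coefficient = C(7,1) · (-1)^1 · (-4)^6 = 7 · (-1) · 4096 = -28672.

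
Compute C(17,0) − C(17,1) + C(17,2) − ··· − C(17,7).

-11440

The partial alternating sum Σ_{k=0}^{7} (−1)^k C(17,k) = (−1)^7 C(16,7) = -11440.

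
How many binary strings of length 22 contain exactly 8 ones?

319770

Choose the 8 positions: C(22,8) = 319770.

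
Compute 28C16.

30421755

C(28,16) = C(28,12) by symmetry.
C(28,12) = (28·27·26·25·24·23·22·21·20·19·18·17) / 12! = 14572069319808000 / 479001600 = 30421755.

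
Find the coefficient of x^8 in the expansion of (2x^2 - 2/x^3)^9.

18432

General term: C(9,j)·(2x^2)^j·(-2/x^3)^(9-j), with x-exponent 2j − 3(9−j) = 5j − 27.
Set 5j − 27 = 8: j = 7.
C(9,7) = 36; 2^7 = 128; (-2)^2 = 4.
Coefficient = 36 · 128 · 4 = 18432.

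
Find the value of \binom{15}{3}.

C(15,3) = (15·14·13) / 3! = 2730 / 6 = 455.

455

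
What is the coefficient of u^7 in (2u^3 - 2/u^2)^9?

64512

General term: C(9,j)·(2u^3)^j·(-2/u^2)^(9-j), with u-exponent 3j − 2(9−j) = 5j − 18.
Set 5j − 18 = 7: j = 5.
C(9,5) = 126; 2^5 = 32; (-2)^4 = 16.
Coefficient = 126 · 32 · 16 = 64512.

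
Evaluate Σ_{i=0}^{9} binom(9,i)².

48620

By Vandermonde's identity, Σ C(9,i)² = C(18,9) = 48620.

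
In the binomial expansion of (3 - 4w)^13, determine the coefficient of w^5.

The general term is C(13,j)·(3)^j·(-4w)^(13-j); the w^5 term has j = 8.
C(13,8) = 1287.
Coefficient = C(13,8) · 3^8 · (-4)^5 = 1287 · 6561 · (-1024) = -8646663168.

-8646663168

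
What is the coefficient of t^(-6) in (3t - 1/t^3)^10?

General term: C(10,j)·(3t)^j·(-1/t^3)^(10-j), with t-exponent 1j − 3(10−j) = 4j − 30.
Set 4j − 30 = -6: j = 6.
C(10,6) = 210; 3^6 = 729; (-1)^4 = 1.
Coefficient = 210 · 729 · 1 = 153090.

153090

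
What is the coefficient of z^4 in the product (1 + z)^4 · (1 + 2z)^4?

Coefficient of z^4 = Σ_{j} C(4,j)·1^j·C(4,4-j)·2^(4-j) for j from 0 to 4.
= 16 + 128 + 144 + 32 + 1 = 321.

321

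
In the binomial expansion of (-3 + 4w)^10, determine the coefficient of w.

The general term is C(10,j)·(-3)^j·(4w)^(10-j); the w^1 term has j = 9.
C(10,9) = 10.
Coefficient = C(10,9) · (-3)^9 · 4^1 = 10 · (-19683) · 4 = -787320.

-787320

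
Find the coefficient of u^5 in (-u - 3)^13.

-8444007

The general term is C(13,j)·(-u)^j·(-3)^(13-j); the u^5 term has j = 5.
C(13,5) = 1287.
Coefficient = C(13,5) · (-1)^5 · (-3)^8 = 1287 · (-1) · 6561 = -8444007.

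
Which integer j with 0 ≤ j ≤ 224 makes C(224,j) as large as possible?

C(224,j) is maximized at j = 224/2 = 112.

112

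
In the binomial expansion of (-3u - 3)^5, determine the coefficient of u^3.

The general term is C(5,j)·(-3u)^j·(-3)^(5-j); the u^3 term has j = 3.
C(5,3) = 10.
Coefficient = C(5,3) · (-3)^3 · (-3)^2 = 10 · (-27) · 9 = -2430.

-2430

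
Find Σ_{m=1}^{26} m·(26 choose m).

872415232

Since m·C(26,m) = 26·C(25,m−1), the sum is 26·2^25 = 26·33554432 = 872415232.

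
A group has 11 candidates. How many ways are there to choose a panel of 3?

This is C(11,3) = 165.

165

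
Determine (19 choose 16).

969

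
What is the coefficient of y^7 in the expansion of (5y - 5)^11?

The general term is C(11,j)·(5y)^j·(-5)^(11-j); the y^7 term has j = 7.
C(11,7) = 330.
Coefficient = C(11,7) · 5^7 · (-5)^4 = 330 · 78125 · 625 = 16113281250.

16113281250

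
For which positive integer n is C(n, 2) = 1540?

56

n(n−1)/2 = 1540 ⇒ n(n−1) = 3080. Since 56·55 = 3080, n = 56.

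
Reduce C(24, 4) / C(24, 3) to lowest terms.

21/4

C(n,k+1)/C(n,k) = (n−k)/(k+1) = (24−3)/(3+1) = 21/4.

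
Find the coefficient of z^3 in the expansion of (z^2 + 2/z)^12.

101376

General term: C(12,j)·(z^2)^j·(2/z)^(12-j), with z-exponent 2j − 1(12−j) = 3j − 12.
Set 3j − 12 = 3: j = 5.
C(12,5) = 792; 1^5 = 1; 2^7 = 128.
Coefficient = 792 · 1 · 128 = 101376.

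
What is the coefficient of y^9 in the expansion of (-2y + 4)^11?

-450560

The general term is C(11,j)·(-2y)^j·(4)^(11-j); the y^9 term has j = 9.
C(11,9) = 55.
Coefficient = C(11,9) · (-2)^9 · 4^2 = 55 · (-512) · 16 = -450560.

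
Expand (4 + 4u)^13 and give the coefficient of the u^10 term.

The general term is C(13,j)·(4)^j·(4u)^(13-j); the u^10 term has j = 3.
C(13,3) = 286.
Coefficient = C(13,3) · 4^3 · 4^10 = 286 · 64 · 1048576 = 19193135104.

19193135104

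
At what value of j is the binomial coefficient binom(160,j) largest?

80

C(160,j) is maximized at j = 160/2 = 80.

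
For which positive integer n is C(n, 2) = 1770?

n(n−1)/2 = 1770 ⇒ n(n−1) = 3540. Since 60·59 = 3540, n = 60.

60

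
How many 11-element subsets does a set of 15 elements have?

1365

C(15,11) = C(15,4) by symmetry.
C(15,4) = (15·14·13·12) / 4! = 32760 / 24 = 1365.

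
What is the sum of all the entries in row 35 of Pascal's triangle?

34359738368

The entries of row 35 sum to 2^35 = 34359738368.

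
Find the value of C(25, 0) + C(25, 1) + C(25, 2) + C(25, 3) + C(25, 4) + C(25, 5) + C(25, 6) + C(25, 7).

1 + 25 + 300 + 2300 + 12650 + 53130 + 177100 + 480700 = 726206.

726206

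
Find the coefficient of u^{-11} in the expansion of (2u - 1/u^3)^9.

General term: C(9,j)·(2u)^j·(-1/u^3)^(9-j), with u-exponent 1j − 3(9−j) = 4j − 27.
Set 4j − 27 = -11: j = 4.
C(9,4) = 126; 2^4 = 16; (-1)^5 = -1.
Coefficient = 126 · 16 · (-1) = -2016.

-2016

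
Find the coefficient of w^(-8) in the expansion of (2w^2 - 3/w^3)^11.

General term: C(11,j)·(2w^2)^j·(-3/w^3)^(11-j), with w-exponent 2j − 3(11−j) = 5j − 33.
Set 5j − 33 = -8: j = 5.
C(11,5) = 462; 2^5 = 32; (-3)^6 = 729.
Coefficient = 462 · 32 · 729 = 10777536.

10777536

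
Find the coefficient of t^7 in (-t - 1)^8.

8

The general term is C(8,j)·(-t)^j·(-1)^(8-j); the t^7 term has j = 7.
C(8,7) = 8.
Coefficient = C(8,7) · (-1)^7 · (-1)^1 = 8 · (-1) · (-1) = 8.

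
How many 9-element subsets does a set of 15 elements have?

C(15,9) = C(15,6) by symmetry.
C(15,6) = (15·14·13·12·11·10) / 6! = 3603600 / 720 = 5005.

5005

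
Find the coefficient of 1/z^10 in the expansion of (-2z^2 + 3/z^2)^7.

-10206

General term: C(7,j)·(-2z^2)^j·(3/z^2)^(7-j), with z-exponent 2j − 2(7−j) = 4j − 14.
Set 4j − 14 = -10: j = 1.
C(7,1) = 7; (-2)^1 = -2; 3^6 = 729.
Coefficient = 7 · (-2) · 729 = -10206.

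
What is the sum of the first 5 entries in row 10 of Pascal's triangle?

1 + 10 + 45 + 120 + 210 = 386.

386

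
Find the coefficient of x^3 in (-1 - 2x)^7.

The general term is C(7,j)·(-1)^j·(-2x)^(7-j); the x^3 term has j = 4.
C(7,4) = 35.
Coefficient = C(7,4) · (-2)^3 = 35 · (-8) = -280.

-280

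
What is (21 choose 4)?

C(21,4) = (21·20·19·18) / 4! = 143640 / 24 = 5985.

5985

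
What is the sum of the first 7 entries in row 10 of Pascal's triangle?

1 + 10 + 45 + 120 + 210 + 252 + 210 = 848.

848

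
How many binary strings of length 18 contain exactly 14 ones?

3060

Choose the 14 positions: C(18,14) = 3060.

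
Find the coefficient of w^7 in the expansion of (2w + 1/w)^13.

292864

General term: C(13,j)·(2w)^j·(1/w)^(13-j), with w-exponent 1j − 1(13−j) = 2j − 13.
Set 2j − 13 = 7: j = 10.
C(13,10) = 286; 2^10 = 1024; 1^3 = 1.
Coefficient = 286 · 1024 · 1 = 292864.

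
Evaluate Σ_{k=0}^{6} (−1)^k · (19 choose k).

The partial alternating sum Σ_{k=0}^{6} (−1)^k C(19,k) = (−1)^6 C(18,6) = 18564.

18564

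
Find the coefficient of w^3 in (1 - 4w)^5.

-640

The general term is C(5,j)·(1)^j·(-4w)^(5-j); the w^3 term has j = 2.
C(5,2) = 10.
Coefficient = C(5,2) · (-4)^3 = 10 · (-64) = -640.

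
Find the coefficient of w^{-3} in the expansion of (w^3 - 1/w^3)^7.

35

General term: C(7,j)·(w^3)^j·(-1/w^3)^(7-j), with w-exponent 3j − 3(7−j) = 6j − 21.
Set 6j − 21 = -3: j = 3.
C(7,3) = 35; 1^3 = 1; (-1)^4 = 1.
Coefficient = 35 · 1 · 1 = 35.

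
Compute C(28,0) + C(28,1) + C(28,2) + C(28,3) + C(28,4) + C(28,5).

122438

1 + 28 + 378 + 3276 + 20475 + 98280 = 122438.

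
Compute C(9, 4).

126

C(9,4) = (9·8·7·6) / 4! = 3024 / 24 = 126.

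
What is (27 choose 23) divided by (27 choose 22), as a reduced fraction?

C(n,k+1)/C(n,k) = (n−k)/(k+1) = (27−22)/(22+1) = 5/23.

5/23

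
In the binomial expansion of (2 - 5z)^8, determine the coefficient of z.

-5120

The general term is C(8,j)·(2)^j·(-5z)^(8-j); the z^1 term has j = 7.
C(8,7) = 8.
Coefficient = C(8,7) · 2^7 · (-5)^1 = 8 · 128 · (-5) = -5120.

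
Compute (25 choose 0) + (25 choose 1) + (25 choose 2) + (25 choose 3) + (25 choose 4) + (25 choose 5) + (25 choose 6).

1 + 25 + 300 + 2300 + 12650 + 53130 + 177100 = 245506.

245506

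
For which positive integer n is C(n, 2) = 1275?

51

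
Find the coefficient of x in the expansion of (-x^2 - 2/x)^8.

1792

General term: C(8,j)·(-x^2)^j·(-2/x)^(8-j), with x-exponent 2j − 1(8−j) = 3j − 8.
Set 3j − 8 = 1: j = 3.
C(8,3) = 56; (-1)^3 = -1; (-2)^5 = -32.
Coefficient = 56 · (-1) · (-32) = 1792.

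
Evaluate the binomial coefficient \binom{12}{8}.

495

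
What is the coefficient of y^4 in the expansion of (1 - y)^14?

The general term is C(14,j)·(1)^j·(-y)^(14-j); the y^4 term has j = 10.
C(14,10) = 1001.
Coefficient = C(14,10) = 1001.

1001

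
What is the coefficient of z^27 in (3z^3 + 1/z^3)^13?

13817466

General term: C(13,j)·(3z^3)^j·(1/z^3)^(13-j), with z-exponent 3j − 3(13−j) = 6j − 39.
Set 6j − 39 = 27: j = 11.
C(13,11) = 78; 3^11 = 177147; 1^2 = 1.
Coefficient = 78 · 177147 · 1 = 13817466.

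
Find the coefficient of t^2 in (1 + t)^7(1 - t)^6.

Coefficient of t^2 = Σ_{j} C(7,j)·1^j·C(6,2-j)·(-1)^(2-j) for j from 0 to 2.
= 15 + (-42) + 21 = -6.

-6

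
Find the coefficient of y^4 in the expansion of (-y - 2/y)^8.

112

General term: C(8,j)·(-y)^j·(-2/y)^(8-j), with y-exponent 1j − 1(8−j) = 2j − 8.
Set 2j − 8 = 4: j = 6.
C(8,6) = 28; (-1)^6 = 1; (-2)^2 = 4.
Coefficient = 28 · 1 · 4 = 112.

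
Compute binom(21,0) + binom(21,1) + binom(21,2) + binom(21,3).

1 + 21 + 210 + 1330 = 1562.

1562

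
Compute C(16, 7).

11440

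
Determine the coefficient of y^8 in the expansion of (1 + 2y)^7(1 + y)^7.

Coefficient of y^8 = Σ_{j} C(7,j)·2^j·C(7,8-j)·1^(8-j) for j from 1 to 7.
= 14 + 588 + 5880 + 19600 + 23520 + 9408 + 896 = 59906.

59906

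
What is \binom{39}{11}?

1676056044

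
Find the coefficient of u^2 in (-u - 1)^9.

-36

The general term is C(9,j)·(-u)^j·(-1)^(9-j); the u^2 term has j = 2.
C(9,2) = 36.
Coefficient = C(9,2) · (-1)^7 = 36 · (-1) = -36.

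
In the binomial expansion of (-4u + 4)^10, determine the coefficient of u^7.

The general term is C(10,j)·(-4u)^j·(4)^(10-j); the u^7 term has j = 7.
C(10,7) = 120.
Coefficient = C(10,7) · (-4)^7 · 4^3 = 120 · (-16384) · 64 = -125829120.

-125829120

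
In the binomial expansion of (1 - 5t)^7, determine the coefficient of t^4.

21875

The general term is C(7,j)·(1)^j·(-5t)^(7-j); the t^4 term has j = 3.
C(7,3) = 35.
Coefficient = C(7,3) · (-5)^4 = 35 · 625 = 21875.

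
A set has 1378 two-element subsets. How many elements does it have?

53

n(n−1)/2 = 1378 ⇒ n(n−1) = 2756. Since 53·52 = 2756, n = 53.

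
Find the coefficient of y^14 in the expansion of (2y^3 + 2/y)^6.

General term: C(6,j)·(2y^3)^j·(2/y)^(6-j), with y-exponent 3j − 1(6−j) = 4j − 6.
Set 4j − 6 = 14: j = 5.
C(6,5) = 6; 2^5 = 32; 2^1 = 2.
Coefficient = 6 · 32 · 2 = 384.

384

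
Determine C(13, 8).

C(13,8) = C(13,5) by symmetry.
C(13,5) = (13·12·11·10·9) / 5! = 154440 / 120 = 1287.

1287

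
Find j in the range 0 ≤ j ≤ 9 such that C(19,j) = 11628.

5

C(19,j) increases on 0 ≤ j ≤ 9. C(19,4) = 3876 and C(19,5) = 11628, so j = 5.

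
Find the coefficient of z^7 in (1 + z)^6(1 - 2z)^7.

Coefficient of z^7 = Σ_{j} C(6,j)·1^j·C(7,7-j)·(-2)^(7-j) for j from 0 to 6.
= (-128) + 2688 + (-10080) + 11200 + (-4200) + 504 + (-14) = -30.

-30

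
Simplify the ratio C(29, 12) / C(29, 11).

C(n,k+1)/C(n,k) = (n−k)/(k+1) = (29−11)/(11+1) = 18/12 = 3/2.

3/2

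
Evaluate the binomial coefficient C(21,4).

C(21,4) = (21·20·19·18) / 4! = 143640 / 24 = 5985.

5985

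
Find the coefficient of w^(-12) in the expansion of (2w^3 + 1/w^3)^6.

General term: C(6,j)·(2w^3)^j·(1/w^3)^(6-j), with w-exponent 3j − 3(6−j) = 6j − 18.
Set 6j − 18 = -12: j = 1.
C(6,1) = 6; 2^1 = 2; 1^5 = 1.
Coefficient = 6 · 2 · 1 = 12.

12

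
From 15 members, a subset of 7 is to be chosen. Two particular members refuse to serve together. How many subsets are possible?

All 7-subsets: C(15,7) = 6435. Those containing both fixed elements: C(13,5) = 1287.
6435 − 1287 = 5148.

5148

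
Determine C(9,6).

84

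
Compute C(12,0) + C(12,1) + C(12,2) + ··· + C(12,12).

The entries of row 12 sum to 2^12 = 4096.

4096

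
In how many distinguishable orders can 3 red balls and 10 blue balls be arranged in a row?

286

Choose positions for the red balls: C(13,3) = 286.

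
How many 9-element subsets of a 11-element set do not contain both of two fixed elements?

19

All 9-subsets: C(11,9) = 55. Those containing both fixed elements: C(9,7) = 36.
55 − 36 = 19.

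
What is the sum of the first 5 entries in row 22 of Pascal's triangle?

9109

1 + 22 + 231 + 1540 + 7315 = 9109.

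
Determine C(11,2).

55

C(11,2) = (11·10) / 2! = 110 / 2 = 55.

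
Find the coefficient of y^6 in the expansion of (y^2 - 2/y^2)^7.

84

General term: C(7,j)·(y^2)^j·(-2/y^2)^(7-j), with y-exponent 2j − 2(7−j) = 4j − 14.
Set 4j − 14 = 6: j = 5.
C(7,5) = 21; 1^5 = 1; (-2)^2 = 4.
Coefficient = 21 · 1 · 4 = 84.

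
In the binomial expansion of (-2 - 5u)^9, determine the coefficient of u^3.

-672000

The general term is C(9,j)·(-2)^j·(-5u)^(9-j); the u^3 term has j = 6.
C(9,6) = 84.
Coefficient = C(9,6) · (-2)^6 · (-5)^3 = 84 · 64 · (-125) = -672000.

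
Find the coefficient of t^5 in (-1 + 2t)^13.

The general term is C(13,j)·(-1)^j·(2t)^(13-j); the t^5 term has j = 8.
C(13,8) = 1287.
Coefficient = C(13,8) · 2^5 = 1287 · 32 = 41184.

41184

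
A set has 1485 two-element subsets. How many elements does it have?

55

n(n−1)/2 = 1485 ⇒ n(n−1) = 2970. Since 55·54 = 2970, n = 55.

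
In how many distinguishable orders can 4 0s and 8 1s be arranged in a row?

495

Choose positions for the 0s: C(12,4) = 495.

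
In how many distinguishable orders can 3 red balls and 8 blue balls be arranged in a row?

Choose positions for the red balls: C(11,3) = 165.

165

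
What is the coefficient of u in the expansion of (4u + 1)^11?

The general term is C(11,j)·(4u)^j·(1)^(11-j); the u^1 term has j = 1.
C(11,1) = 11.
Coefficient = C(11,1) · 4^1 = 11 · 4 = 44.

44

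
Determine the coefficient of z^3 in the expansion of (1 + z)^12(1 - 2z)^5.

Coefficient of z^3 = Σ_{j} C(12,j)·1^j·C(5,3-j)·(-2)^(3-j) for j from 0 to 3.
= (-80) + 480 + (-660) + 220 = -40.

-40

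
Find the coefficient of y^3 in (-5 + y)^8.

-175000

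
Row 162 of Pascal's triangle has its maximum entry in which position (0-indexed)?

81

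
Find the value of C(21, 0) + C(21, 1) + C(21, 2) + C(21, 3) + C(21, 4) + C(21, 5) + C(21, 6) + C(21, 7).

198440

1 + 21 + 210 + 1330 + 5985 + 20349 + 54264 + 116280 = 198440.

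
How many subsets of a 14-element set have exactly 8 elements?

Choose the 8 positions: C(14,8) = 3003.

3003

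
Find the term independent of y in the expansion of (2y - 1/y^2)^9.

General term: C(9,j)·(2y)^j·(-1/y^2)^(9-j), with y-exponent 1j − 2(9−j) = 3j − 18.
Set 3j − 18 = 0: j = 6.
C(9,6) = 84; 2^6 = 64; (-1)^3 = -1.
Coefficient = 84 · 64 · (-1) = -5376.

-5376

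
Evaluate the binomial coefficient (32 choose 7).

3365856

C(32,7) = (32·31·30·29·28·27·26) / 7! = 16963914240 / 5040 = 3365856.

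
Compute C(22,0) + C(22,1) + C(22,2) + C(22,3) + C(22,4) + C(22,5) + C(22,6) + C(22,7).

280600

1 + 22 + 231 + 1540 + 7315 + 26334 + 74613 + 170544 = 280600.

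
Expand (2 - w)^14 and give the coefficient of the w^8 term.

The general term is C(14,j)·(2)^j·(-w)^(14-j); the w^8 term has j = 6.
C(14,6) = 3003.
Coefficient = C(14,6) · 2^6 = 3003 · 64 = 192192.

192192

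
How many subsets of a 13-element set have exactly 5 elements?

Choose the 5 positions: C(13,5) = 1287.

1287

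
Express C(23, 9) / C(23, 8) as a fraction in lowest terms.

C(n,k+1)/C(n,k) = (n−k)/(k+1) = (23−8)/(8+1) = 15/9 = 5/3.

5/3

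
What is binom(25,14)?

4457400

C(25,14) = C(25,11) by symmetry.
C(25,11) = (25·24·23·22·21·20·19·18·17·16·15) / 11! = 177925144320000 / 39916800 = 4457400.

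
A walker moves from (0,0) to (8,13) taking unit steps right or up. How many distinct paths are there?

Each path is a sequence of 21 steps with 8 rights: C(21,8) = 203490.

203490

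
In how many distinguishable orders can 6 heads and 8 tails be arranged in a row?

3003

Choose positions for the heads: C(14,6) = 3003.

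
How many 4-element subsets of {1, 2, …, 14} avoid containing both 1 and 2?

935

All 4-subsets: C(14,4) = 1001. Those containing both fixed elements: C(12,2) = 66.
1001 − 66 = 935.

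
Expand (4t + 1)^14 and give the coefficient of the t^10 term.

The general term is C(14,j)·(4t)^j·(1)^(14-j); the t^10 term has j = 10.
C(14,10) = 1001.
Coefficient = C(14,10) · 4^10 = 1001 · 1048576 = 1049624576.

1049624576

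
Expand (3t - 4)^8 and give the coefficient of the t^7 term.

-69984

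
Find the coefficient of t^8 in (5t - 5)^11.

The general term is C(11,j)·(5t)^j·(-5)^(11-j); the t^8 term has j = 8.
C(11,8) = 165.
Coefficient = C(11,8) · 5^8 · (-5)^3 = 165 · 390625 · (-125) = -8056640625.

-8056640625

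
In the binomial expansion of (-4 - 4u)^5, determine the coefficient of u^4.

-5120

The general term is C(5,j)·(-4)^j·(-4u)^(5-j); the u^4 term has j = 1.
C(5,1) = 5.
Coefficient = C(5,1) · (-4)^1 · (-4)^4 = 5 · (-4) · 256 = -5120.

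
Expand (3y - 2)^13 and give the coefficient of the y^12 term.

-13817466

The general term is C(13,j)·(3y)^j·(-2)^(13-j); the y^12 term has j = 12.
C(13,12) = 13.
Coefficient = C(13,12) · 3^12 · (-2)^1 = 13 · 531441 · (-2) = -13817466.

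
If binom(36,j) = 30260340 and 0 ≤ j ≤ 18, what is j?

C(36,j) increases on 0 ≤ j ≤ 18. C(36,7) = 8347680 and C(36,8) = 30260340, so j = 8.

8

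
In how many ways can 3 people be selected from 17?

This is C(17,3) = 680.

680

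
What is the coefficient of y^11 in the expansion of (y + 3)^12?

36

The general term is C(12,j)·(y)^j·(3)^(12-j); the y^11 term has j = 11.
C(12,11) = 12.
Coefficient = C(12,11) · 3^1 = 12 · 3 = 36.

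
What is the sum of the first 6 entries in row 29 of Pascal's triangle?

146596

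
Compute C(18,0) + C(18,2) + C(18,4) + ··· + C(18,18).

131072

Even-k terms of row 18 sum to 2^17 = 131072.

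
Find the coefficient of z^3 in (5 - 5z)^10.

-1171875000

The general term is C(10,j)·(5)^j·(-5z)^(10-j); the z^3 term has j = 7.
C(10,7) = 120.
Coefficient = C(10,7) · 5^7 · (-5)^3 = 120 · 78125 · (-125) = -1171875000.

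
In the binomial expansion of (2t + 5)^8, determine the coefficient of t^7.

The general term is C(8,j)·(2t)^j·(5)^(8-j); the t^7 term has j = 7.
C(8,7) = 8.
Coefficient = C(8,7) · 2^7 · 5^1 = 8 · 128 · 5 = 5120.

5120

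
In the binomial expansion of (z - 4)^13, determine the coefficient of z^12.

The general term is C(13,j)·(z)^j·(-4)^(13-j); the z^12 term has j = 12.
C(13,12) = 13.
Coefficient = C(13,12) · (-4)^1 = 13 · (-4) = -52.

-52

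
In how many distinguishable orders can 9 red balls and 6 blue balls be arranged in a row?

Choose positions for the red balls: C(15,9) = 5005.

5005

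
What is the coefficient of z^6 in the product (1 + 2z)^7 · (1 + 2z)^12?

1736448

(1 + 2z)^7(1 + 2z)^12 = (1 + 2z)^19, so the coefficient of z^6 is C(19,6)·2^6 = 27132·64 = 1736448.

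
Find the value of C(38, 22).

22239974430

C(38,22) = C(38,16) by symmetry.
C(38,16) = (38·37·36·35·34·33·32·31·30·29·28·27·26·25·24·23) / 16! = 465322312113382563840000 / 20922789888000 = 22239974430.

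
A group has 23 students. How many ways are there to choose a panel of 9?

817190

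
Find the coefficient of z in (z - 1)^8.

The general term is C(8,j)·(z)^j·(-1)^(8-j); the z^1 term has j = 1.
C(8,1) = 8.
Coefficient = C(8,1) · (-1)^7 = 8 · (-1) = -8.

-8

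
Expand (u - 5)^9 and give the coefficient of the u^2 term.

The general term is C(9,j)·(u)^j·(-5)^(9-j); the u^2 term has j = 2.
C(9,2) = 36.
Coefficient = C(9,2) · (-5)^7 = 36 · (-78125) = -2812500.

-2812500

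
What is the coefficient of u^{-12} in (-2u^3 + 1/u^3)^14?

General term: C(14,j)·(-2u^3)^j·(1/u^3)^(14-j), with u-exponent 3j − 3(14−j) = 6j − 42.
Set 6j − 42 = -12: j = 5.
C(14,5) = 2002; (-2)^5 = -32; 1^9 = 1.
Coefficient = 2002 · (-32) · 1 = -64064.

-64064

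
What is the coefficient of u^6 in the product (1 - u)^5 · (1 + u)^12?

32

Coefficient of u^6 = Σ_{j} C(5,j)·(-1)^j·C(12,6-j)·1^(6-j) for j from 0 to 5.
= 924 + (-3960) + 4950 + (-2200) + 330 + (-12) = 32.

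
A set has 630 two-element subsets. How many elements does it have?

n(n−1)/2 = 630 ⇒ n(n−1) = 1260. Since 36·35 = 1260, n = 36.

36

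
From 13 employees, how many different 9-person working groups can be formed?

This is C(13,9) = 715.

715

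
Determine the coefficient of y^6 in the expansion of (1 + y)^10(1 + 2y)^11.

625362

Coefficient of y^6 = Σ_{j} C(10,j)·1^j·C(11,6-j)·2^(6-j) for j from 0 to 6.
= 29568 + 147840 + 237600 + 158400 + 46200 + 5544 + 210 = 625362.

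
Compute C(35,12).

834451800

C(35,12) = (35·34·33·32·31·30·29·28·27·26·25·24) / 12! = 399703747322880000 / 479001600 = 834451800.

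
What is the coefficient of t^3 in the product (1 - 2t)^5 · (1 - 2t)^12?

(1 - 2t)^5(1 - 2t)^12 = (1 - 2t)^17, so the coefficient of t^3 is C(17,3)·(-2)^3 = 680·-8 = -5440.

-5440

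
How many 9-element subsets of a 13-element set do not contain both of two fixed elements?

All 9-subsets: C(13,9) = 715. Those containing both fixed elements: C(11,7) = 330.
715 − 330 = 385.

385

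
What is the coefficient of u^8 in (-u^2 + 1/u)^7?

General term: C(7,j)·(-u^2)^j·(1/u)^(7-j), with u-exponent 2j − 1(7−j) = 3j − 7.
Set 3j − 7 = 8: j = 5.
C(7,5) = 21; (-1)^5 = -1; 1^2 = 1.
Coefficient = 21 · (-1) · 1 = -21.

-21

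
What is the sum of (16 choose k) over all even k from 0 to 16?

32768

Half of (1+1)^16 + (1−1)^16 gives the even-index sum: 2^15 = 32768.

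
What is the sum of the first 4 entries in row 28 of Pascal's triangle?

3683

1 + 28 + 378 + 3276 = 3683.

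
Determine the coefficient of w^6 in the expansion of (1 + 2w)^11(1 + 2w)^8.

(1 + 2w)^11(1 + 2w)^8 = (1 + 2w)^19, so the coefficient of w^6 is C(19,6)·2^6 = 27132·64 = 1736448.

1736448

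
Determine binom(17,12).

6188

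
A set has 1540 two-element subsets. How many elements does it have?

56

n(n−1)/2 = 1540 ⇒ n(n−1) = 3080. Since 56·55 = 3080, n = 56.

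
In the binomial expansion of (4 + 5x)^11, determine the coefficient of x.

57671680

The general term is C(11,j)·(4)^j·(5x)^(11-j); the x^1 term has j = 10.
C(11,10) = 11.
Coefficient = C(11,10) · 4^10 · 5^1 = 11 · 1048576 · 5 = 57671680.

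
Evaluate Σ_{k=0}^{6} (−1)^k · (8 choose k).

7

The partial alternating sum Σ_{k=0}^{6} (−1)^k C(8,k) = (−1)^6 C(7,6) = 7.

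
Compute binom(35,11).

417225900

C(35,11) = (35·34·33·32·31·30·29·28·27·26·25) / 11! = 16654322805120000 / 39916800 = 417225900.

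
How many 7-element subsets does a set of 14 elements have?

3432

C(14,7) = (14·13·12·11·10·9·8) / 7! = 17297280 / 5040 = 3432.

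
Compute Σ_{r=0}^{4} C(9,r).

256

1 + 9 + 36 + 84 + 126 = 256.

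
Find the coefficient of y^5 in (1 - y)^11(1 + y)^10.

Coefficient of y^5 = Σ_{j} C(11,j)·(-1)^j·C(10,5-j)·1^(5-j) for j from 0 to 5.
= 252 + (-2310) + 6600 + (-7425) + 3300 + (-462) = -45.

-45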